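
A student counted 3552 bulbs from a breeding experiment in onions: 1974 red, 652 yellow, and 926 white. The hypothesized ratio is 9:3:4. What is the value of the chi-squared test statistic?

Expected counts for N = 3552 under a 9:3:4 ratio (total parts = 16):
  red: 3552 × 9/16 = 1998
  yellow: 3552 × 3/16 = 666
  white: 3552 × 4/16 = 888
χ² = Σ (O − E)² / E
  red: (1974 − 1998)² / 1998 = 0.2883
  yellow: (652 − 666)² / 666 = 0.2943
  white: (926 − 888)² / 888 = 1.6261
χ² = 0.2883 + 0.2943 + 1.6261 = 2.2087 ≈ 2.209

2.209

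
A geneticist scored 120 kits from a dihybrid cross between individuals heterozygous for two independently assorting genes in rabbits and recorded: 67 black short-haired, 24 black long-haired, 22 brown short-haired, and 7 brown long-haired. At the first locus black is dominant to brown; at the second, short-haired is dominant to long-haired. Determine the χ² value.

A dihybrid F₂ with independent assortment and complete dominance at both loci gives a 9:3:3:1 phenotypic ratio.
Expected counts for N = 120 under a 9:3:3:1 ratio (total parts = 16):
  black short-haired: 120 × 9/16 = 67.5
  black long-haired: 120 × 3/16 = 22.5
  brown short-haired: 120 × 3/16 = 22.5
  brown long-haired: 120 × 1/16 = 7.5
χ² = Σ (O − E)² / E
  black short-haired: (67 − 67.5)² / 67.5 = 0.0037
  black long-haired: (24 − 22.5)² / 22.5 = 0.1000
  brown short-haired: (22 − 22.5)² / 22.5 = 0.0111
  brown long-haired: (7 − 7.5)² / 7.5 = 0.0333
χ² = 0.0037 + 0.1000 + 0.0111 + 0.0333 = 0.1481 ≈ 0.148

0.148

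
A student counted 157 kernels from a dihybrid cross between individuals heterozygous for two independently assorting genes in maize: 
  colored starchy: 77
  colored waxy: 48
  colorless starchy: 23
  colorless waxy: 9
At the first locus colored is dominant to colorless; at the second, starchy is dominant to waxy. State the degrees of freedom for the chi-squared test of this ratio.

3

A dihybrid F₂ with independent assortment and complete dominance at both loci gives a 9:3:3:1 phenotypic ratio.
A goodness-of-fit test with 4 phenotype classes has df = 4 − 1 = 3.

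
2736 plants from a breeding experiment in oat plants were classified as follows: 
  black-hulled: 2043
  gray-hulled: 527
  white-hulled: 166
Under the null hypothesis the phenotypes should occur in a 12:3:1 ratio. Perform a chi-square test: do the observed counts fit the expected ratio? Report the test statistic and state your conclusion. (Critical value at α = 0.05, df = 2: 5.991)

0.568; consistent

Expected counts for N = 2736 under a 12:3:1 ratio (total parts = 16):
  black-hulled: 2736 × 12/16 = 2052
  gray-hulled: 2736 × 3/16 = 513
  white-hulled: 2736 × 1/16 = 171
χ² = Σ (O − E)² / E
  black-hulled: (2043 − 2052)² / 2052 = 0.0395
  gray-hulled: (527 − 513)² / 513 = 0.3821
  white-hulled: (166 − 171)² / 171 = 0.1462
χ² = 0.0395 + 0.3821 + 0.1462 = 0.5678 ≈ 0.568
Degrees of freedom = 3 − 1 = 2; critical value at α = 0.05 is 5.991.
Since 0.568 < 5.991, we fail to reject the null hypothesis — the data are consistent with the 12:3:1 ratio.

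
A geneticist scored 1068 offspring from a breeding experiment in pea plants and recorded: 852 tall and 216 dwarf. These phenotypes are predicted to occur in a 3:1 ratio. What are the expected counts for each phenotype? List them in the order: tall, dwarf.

801, 267

Under the 3:1 hypothesis (Σ ratio = 4, N = 1068):
  tall: 1068 × 3/4 = 801
  dwarf: 1068 × 1/4 = 267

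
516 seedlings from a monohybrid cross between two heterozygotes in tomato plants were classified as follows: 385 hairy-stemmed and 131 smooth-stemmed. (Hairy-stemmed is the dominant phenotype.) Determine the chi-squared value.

For a monohybrid cross between heterozygotes with complete dominance, the expected phenotypic ratio is 3:1.
Under the 3:1 hypothesis (Σ ratio = 4, N = 516):
  hairy-stemmed: 516 × 3/4 = 387
  smooth-stemmed: 516 × 1/4 = 129
χ² = Σ (O − E)² / E
  hairy-stemmed: (385 − 387)² / 387 = 0.0103
  smooth-stemmed: (131 − 129)² / 129 = 0.0310
χ² = 0.0103 + 0.0310 = 0.0413 ≈ 0.041

0.041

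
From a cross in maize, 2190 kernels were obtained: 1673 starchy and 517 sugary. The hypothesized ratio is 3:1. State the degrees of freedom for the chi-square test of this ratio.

A goodness-of-fit test with 2 phenotype classes has df = 2 − 1 = 1.

1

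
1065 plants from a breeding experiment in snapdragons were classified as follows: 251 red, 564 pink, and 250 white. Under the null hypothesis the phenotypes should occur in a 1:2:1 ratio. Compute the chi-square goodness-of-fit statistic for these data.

3.729

Total ratio parts = 4. Expected numbers out of 1065:
  red: 1065 × 1/4 = 266.25
  pink: 1065 × 2/4 = 532.5
  white: 1065 × 1/4 = 266.25
χ² = Σ (O − E)² / E
  red: (251 − 266.25)² / 266.25 = 0.8735
  pink: (564 − 532.5)² / 532.5 = 1.8634
  white: (250 − 266.25)² / 266.25 = 0.9918
χ² = 0.8735 + 1.8634 + 0.9918 = 3.7287 ≈ 3.729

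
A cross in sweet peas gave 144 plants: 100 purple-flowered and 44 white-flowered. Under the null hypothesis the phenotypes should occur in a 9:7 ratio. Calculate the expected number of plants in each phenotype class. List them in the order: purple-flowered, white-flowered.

Under the 9:7 hypothesis (Σ ratio = 16, N = 144):
  purple-flowered: 144 × 9/16 = 81
  white-flowered: 144 × 7/16 = 63

81, 63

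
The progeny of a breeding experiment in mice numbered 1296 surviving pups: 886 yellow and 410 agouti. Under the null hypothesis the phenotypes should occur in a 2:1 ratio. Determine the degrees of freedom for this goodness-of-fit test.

1

A goodness-of-fit test with 2 phenotype classes has df = 2 − 1 = 1.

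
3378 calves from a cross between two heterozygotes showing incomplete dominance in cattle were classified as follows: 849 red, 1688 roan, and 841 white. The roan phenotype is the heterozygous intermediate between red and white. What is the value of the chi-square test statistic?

0.039

With incomplete dominance, a heterozygote × heterozygote cross gives a 1:2:1 phenotypic ratio.
The 1:2:1 ratio has 4 parts, so with N = 3378 the expected counts are:
  red: 3378 × 1/4 = 844.5
  roan: 3378 × 2/4 = 1689
  white: 3378 × 1/4 = 844.5
χ² = Σ (O − E)² / E
  red: (849 − 844.5)² / 844.5 = 0.0240
  roan: (1688 − 1689)² / 1689 = 0.0006
  white: (841 − 844.5)² / 844.5 = 0.0145
χ² = 0.0240 + 0.0006 + 0.0145 = 0.0391 ≈ 0.039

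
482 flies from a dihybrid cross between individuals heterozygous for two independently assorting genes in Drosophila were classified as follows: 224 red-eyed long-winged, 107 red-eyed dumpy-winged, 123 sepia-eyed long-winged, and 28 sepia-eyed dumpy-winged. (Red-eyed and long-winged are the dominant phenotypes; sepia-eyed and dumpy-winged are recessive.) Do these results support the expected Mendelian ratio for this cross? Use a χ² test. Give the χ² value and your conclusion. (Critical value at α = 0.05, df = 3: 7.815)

A dihybrid F₂ with independent assortment and complete dominance at both loci gives a 9:3:3:1 phenotypic ratio.
Total ratio parts = 16. Expected numbers out of 482:
  red-eyed long-winged: 482 × 9/16 = 271.125
  red-eyed dumpy-winged: 482 × 3/16 = 90.375
  sepia-eyed long-winged: 482 × 3/16 = 90.375
  sepia-eyed dumpy-winged: 482 × 1/16 = 30.125
χ² = Σ (O − E)² / E
  red-eyed long-winged: (224 − 271.125)² / 271.125 = 8.1909
  red-eyed dumpy-winged: (107 − 90.375)² / 90.375 = 3.0583
  sepia-eyed long-winged: (123 − 90.375)² / 90.375 = 11.7775
  sepia-eyed dumpy-winged: (28 − 30.125)² / 30.125 = 0.1499
χ² = 8.1909 + 3.0583 + 11.7775 + 0.1499 = 23.1766 ≈ 23.177
Degrees of freedom = 4 − 1 = 3; critical value at α = 0.05 is 7.815.
Since 23.177 > 7.815, we reject the null hypothesis — the data do not fit the 9:3:3:1 ratio.

23.177; not consistent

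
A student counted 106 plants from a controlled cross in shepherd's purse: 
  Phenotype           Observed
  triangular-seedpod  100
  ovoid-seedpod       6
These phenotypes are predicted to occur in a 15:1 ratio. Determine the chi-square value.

Total ratio parts = 16. Expected numbers out of 106:
  triangular-seedpod: 106 × 15/16 = 99.375
  ovoid-seedpod: 106 × 1/16 = 6.625
χ² = Σ (O − E)² / E
  triangular-seedpod: (100 − 99.375)² / 99.375 = 0.0039
  ovoid-seedpod: (6 − 6.625)² / 6.625 = 0.0590
χ² = 0.0039 + 0.0590 = 0.0629 ≈ 0.063

0.063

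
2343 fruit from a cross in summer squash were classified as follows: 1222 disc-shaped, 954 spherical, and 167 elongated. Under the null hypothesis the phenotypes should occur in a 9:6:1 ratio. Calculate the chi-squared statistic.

16.337

Total ratio parts = 16. Expected numbers out of 2343:
  disc-shaped: 2343 × 9/16 = 1317.9375
  spherical: 2343 × 6/16 = 878.625
  elongated: 2343 × 1/16 = 146.4375
χ² = Σ (O − E)² / E
  disc-shaped: (1222 − 1317.9375)² / 1317.9375 = 6.9836
  spherical: (954 − 878.625)² / 878.625 = 6.4662
  elongated: (167 − 146.4375)² / 146.4375 = 2.8874
χ² = 6.9836 + 6.4662 + 2.8874 = 16.3372 ≈ 16.337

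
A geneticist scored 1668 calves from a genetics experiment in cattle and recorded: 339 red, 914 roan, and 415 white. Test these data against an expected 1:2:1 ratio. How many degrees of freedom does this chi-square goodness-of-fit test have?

A goodness-of-fit test with 3 phenotype classes has df = 3 − 1 = 2.

2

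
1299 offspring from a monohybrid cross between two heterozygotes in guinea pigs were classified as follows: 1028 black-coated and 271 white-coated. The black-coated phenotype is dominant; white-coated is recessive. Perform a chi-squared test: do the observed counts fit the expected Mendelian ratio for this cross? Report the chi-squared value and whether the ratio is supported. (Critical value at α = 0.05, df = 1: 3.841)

For a monohybrid cross between heterozygotes with complete dominance, the expected phenotypic ratio is 3:1.
Expected counts for N = 1299 under a 3:1 ratio (total parts = 4):
  black-coated: 1299 × 3/4 = 974.25
  white-coated: 1299 × 1/4 = 324.75
χ² = Σ (O − E)² / E
  black-coated: (1028 − 974.25)² / 974.25 = 2.9654
  white-coated: (271 − 324.75)² / 324.75 = 8.8963
χ² = 2.9654 + 8.8963 = 11.8617 ≈ 11.862
Degrees of freedom = 2 − 1 = 1; critical value at α = 0.05 is 3.841.
Since 11.862 > 3.841, we reject the null hypothesis — the data do not fit the 3:1 ratio.

11.862; not consistent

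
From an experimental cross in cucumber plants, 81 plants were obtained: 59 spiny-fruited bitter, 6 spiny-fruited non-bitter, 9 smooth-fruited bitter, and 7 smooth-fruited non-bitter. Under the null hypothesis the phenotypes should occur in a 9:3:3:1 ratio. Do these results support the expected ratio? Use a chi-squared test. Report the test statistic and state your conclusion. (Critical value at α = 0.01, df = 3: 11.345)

Under the 9:3:3:1 hypothesis (Σ ratio = 16, N = 81):
  spiny-fruited bitter: 81 × 9/16 = 45.5625
  spiny-fruited non-bitter: 81 × 3/16 = 15.1875
  smooth-fruited bitter: 81 × 3/16 = 15.1875
  smooth-fruited non-bitter: 81 × 1/16 = 5.0625
χ² = Σ (O − E)² / E
  spiny-fruited bitter: (59 − 45.5625)² / 45.5625 = 3.9630
  spiny-fruited non-bitter: (6 − 15.1875)² / 15.1875 = 5.5579
  smooth-fruited bitter: (9 − 15.1875)² / 15.1875 = 2.5208
  smooth-fruited non-bitter: (7 − 5.0625)² / 5.0625 = 0.7415
χ² = 3.9630 + 5.5579 + 2.5208 + 0.7415 = 12.7832 ≈ 12.783
Degrees of freedom = 4 − 1 = 3; critical value at α = 0.01 is 11.345.
Since 12.783 > 11.345, we reject the null hypothesis — the data do not fit the 9:3:3:1 ratio.

12.783; not consistent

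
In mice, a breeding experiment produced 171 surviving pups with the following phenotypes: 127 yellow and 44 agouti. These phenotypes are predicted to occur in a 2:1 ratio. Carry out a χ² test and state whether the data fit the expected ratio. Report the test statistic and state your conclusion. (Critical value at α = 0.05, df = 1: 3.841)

Under the 2:1 hypothesis (Σ ratio = 3, N = 171):
  yellow: 171 × 2/3 = 114
  agouti: 171 × 1/3 = 57
χ² = Σ (O − E)² / E
  yellow: (127 − 114)² / 114 = 1.4825
  agouti: (44 − 57)² / 57 = 2.9649
χ² = 1.4825 + 2.9649 = 4.4474 ≈ 4.447
Degrees of freedom = 2 − 1 = 1; critical value at α = 0.05 is 3.841.
Since 4.447 > 3.841, we reject the null hypothesis — the data do not fit the 2:1 ratio.

4.447; not consistent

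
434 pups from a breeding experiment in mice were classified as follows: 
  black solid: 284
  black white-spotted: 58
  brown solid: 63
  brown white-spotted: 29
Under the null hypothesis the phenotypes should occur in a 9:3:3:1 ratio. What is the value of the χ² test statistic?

17.506

Under the 9:3:3:1 hypothesis (Σ ratio = 16, N = 434):
  black solid: 434 × 9/16 = 244.125
  black white-spotted: 434 × 3/16 = 81.375
  brown solid: 434 × 3/16 = 81.375
  brown white-spotted: 434 × 1/16 = 27.125
χ² = Σ (O − E)² / E
  black solid: (284 − 244.125)² / 244.125 = 6.5131
  black white-spotted: (58 − 81.375)² / 81.375 = 6.7145
  brown solid: (63 − 81.375)² / 81.375 = 4.1492
  brown white-spotted: (29 − 27.125)² / 27.125 = 0.1296
χ² = 6.5131 + 6.7145 + 4.1492 + 0.1296 = 17.5064 ≈ 17.506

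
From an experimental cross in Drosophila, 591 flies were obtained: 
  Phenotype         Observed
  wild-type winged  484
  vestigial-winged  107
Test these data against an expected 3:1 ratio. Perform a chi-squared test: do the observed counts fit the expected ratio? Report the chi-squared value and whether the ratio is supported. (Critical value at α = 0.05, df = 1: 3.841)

14.985; not consistent

The 3:1 ratio has 4 parts, so with N = 591 the expected counts are:
  wild-type winged: 591 × 3/4 = 443.25
  vestigial-winged: 591 × 1/4 = 147.75
χ² = Σ (O − E)² / E
  wild-type winged: (484 − 443.25)² / 443.25 = 3.7463
  vestigial-winged: (107 − 147.75)² / 147.75 = 11.2390
χ² = 3.7463 + 11.2390 = 14.9853 ≈ 14.985
Degrees of freedom = 2 − 1 = 1; critical value at α = 0.05 is 3.841.
Since 14.985 > 3.841, we reject the null hypothesis — the data do not fit the 3:1 ratio.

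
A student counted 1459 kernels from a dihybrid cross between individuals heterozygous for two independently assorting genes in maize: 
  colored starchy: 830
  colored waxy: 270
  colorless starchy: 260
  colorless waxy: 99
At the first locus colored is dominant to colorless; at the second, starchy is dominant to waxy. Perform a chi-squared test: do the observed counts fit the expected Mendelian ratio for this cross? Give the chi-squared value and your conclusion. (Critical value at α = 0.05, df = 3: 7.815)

A dihybrid F₂ with independent assortment and complete dominance at both loci gives a 9:3:3:1 phenotypic ratio.
Total ratio parts = 16. Expected numbers out of 1459:
  colored starchy: 1459 × 9/16 = 820.6875
  colored waxy: 1459 × 3/16 = 273.5625
  colorless starchy: 1459 × 3/16 = 273.5625
  colorless waxy: 1459 × 1/16 = 91.1875
χ² = Σ (O − E)² / E
  colored starchy: (830 − 820.6875)² / 820.6875 = 0.1057
  colored waxy: (270 − 273.5625)² / 273.5625 = 0.0464
  colorless starchy: (260 − 273.5625)² / 273.5625 = 0.6724
  colorless waxy: (99 − 91.1875)² / 91.1875 = 0.6693
χ² = 0.1057 + 0.0464 + 0.6724 + 0.6693 = 1.4938 ≈ 1.494
Degrees of freedom = 4 − 1 = 3; critical value at α = 0.05 is 7.815.
Since 1.494 < 7.815, we fail to reject the null hypothesis — the data are consistent with the 9:3:3:1 ratio.

1.494; consistent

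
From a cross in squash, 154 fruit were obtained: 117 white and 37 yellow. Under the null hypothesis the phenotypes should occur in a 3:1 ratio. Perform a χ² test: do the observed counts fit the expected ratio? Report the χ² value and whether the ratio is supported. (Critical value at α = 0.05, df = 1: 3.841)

0.078; consistent

Total ratio parts = 4. Expected numbers out of 154:
  white: 154 × 3/4 = 115.5
  yellow: 154 × 1/4 = 38.5
χ² = Σ (O − E)² / E
  white: (117 − 115.5)² / 115.5 = 0.0195
  yellow: (37 − 38.5)² / 38.5 = 0.0584
χ² = 0.0195 + 0.0584 = 0.0779 ≈ 0.078
Degrees of freedom = 2 − 1 = 1; critical value at α = 0.05 is 3.841.
Since 0.078 < 3.841, we fail to reject the null hypothesis — the data are consistent with the 3:1 ratio.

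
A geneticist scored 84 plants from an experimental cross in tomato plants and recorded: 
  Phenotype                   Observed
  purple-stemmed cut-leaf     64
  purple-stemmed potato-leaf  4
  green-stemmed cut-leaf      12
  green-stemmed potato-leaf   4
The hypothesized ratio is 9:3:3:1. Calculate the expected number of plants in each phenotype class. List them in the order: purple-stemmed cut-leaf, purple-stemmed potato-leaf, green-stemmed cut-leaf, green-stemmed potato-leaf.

Expected counts for N = 84 under a 9:3:3:1 ratio (total parts = 16):
  purple-stemmed cut-leaf: 84 × 9/16 = 47.25
  purple-stemmed potato-leaf: 84 × 3/16 = 15.75
  green-stemmed cut-leaf: 84 × 3/16 = 15.75
  green-stemmed potato-leaf: 84 × 1/16 = 5.25

47.25, 15.75, 15.75, 5.25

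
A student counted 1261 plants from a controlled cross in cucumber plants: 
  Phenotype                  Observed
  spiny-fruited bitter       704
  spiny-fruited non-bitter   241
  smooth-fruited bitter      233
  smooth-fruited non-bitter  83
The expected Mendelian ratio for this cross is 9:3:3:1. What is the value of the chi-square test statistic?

0.400

The 9:3:3:1 ratio has 16 parts, so with N = 1261 the expected counts are:
  spiny-fruited bitter: 1261 × 9/16 = 709.3125
  spiny-fruited non-bitter: 1261 × 3/16 = 236.4375
  smooth-fruited bitter: 1261 × 3/16 = 236.4375
  smooth-fruited non-bitter: 1261 × 1/16 = 78.8125
χ² = Σ (O − E)² / E
  spiny-fruited bitter: (704 − 709.3125)² / 709.3125 = 0.0398
  spiny-fruited non-bitter: (241 − 236.4375)² / 236.4375 = 0.0880
  smooth-fruited bitter: (233 − 236.4375)² / 236.4375 = 0.0500
  smooth-fruited non-bitter: (83 − 78.8125)² / 78.8125 = 0.2225
χ² = 0.0398 + 0.0880 + 0.0500 + 0.2225 = 0.4003 ≈ 0.400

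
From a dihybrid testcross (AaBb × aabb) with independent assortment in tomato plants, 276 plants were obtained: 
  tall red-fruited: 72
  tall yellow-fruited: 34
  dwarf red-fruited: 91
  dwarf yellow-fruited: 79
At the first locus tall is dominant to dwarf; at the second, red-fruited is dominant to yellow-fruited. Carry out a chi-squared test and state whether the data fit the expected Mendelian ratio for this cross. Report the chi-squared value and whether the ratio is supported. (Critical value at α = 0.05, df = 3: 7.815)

A dihybrid testcross with independent assortment gives a 1:1:1:1 ratio.
Expected counts for N = 276 under a 1:1:1:1 ratio (total parts = 4):
  tall red-fruited: 276 × 1/4 = 69
  tall yellow-fruited: 276 × 1/4 = 69
  dwarf red-fruited: 276 × 1/4 = 69
  dwarf yellow-fruited: 276 × 1/4 = 69
χ² = Σ (O − E)² / E
  tall red-fruited: (72 − 69)² / 69 = 0.1304
  tall yellow-fruited: (34 − 69)² / 69 = 17.7536
  dwarf red-fruited: (91 − 69)² / 69 = 7.0145
  dwarf yellow-fruited: (79 − 69)² / 69 = 1.4493
χ² = 0.1304 + 17.7536 + 7.0145 + 1.4493 = 26.3478 ≈ 26.348
Degrees of freedom = 4 − 1 = 3; critical value at α = 0.05 is 7.815.
Since 26.348 > 7.815, we reject the null hypothesis — the data do not fit the 1:1:1:1 ratio.

26.348; not consistent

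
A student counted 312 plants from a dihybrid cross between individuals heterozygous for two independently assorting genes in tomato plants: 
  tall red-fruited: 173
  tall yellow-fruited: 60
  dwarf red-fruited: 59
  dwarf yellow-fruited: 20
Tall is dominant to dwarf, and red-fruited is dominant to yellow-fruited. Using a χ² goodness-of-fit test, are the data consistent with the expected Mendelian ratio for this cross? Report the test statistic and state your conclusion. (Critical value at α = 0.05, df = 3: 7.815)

0.091; consistent

A dihybrid F₂ with independent assortment and complete dominance at both loci gives a 9:3:3:1 phenotypic ratio.
Total ratio parts = 16. Expected numbers out of 312:
  tall red-fruited: 312 × 9/16 = 175.5
  tall yellow-fruited: 312 × 3/16 = 58.5
  dwarf red-fruited: 312 × 3/16 = 58.5
  dwarf yellow-fruited: 312 × 1/16 = 19.5
χ² = Σ (O − E)² / E
  tall red-fruited: (173 − 175.5)² / 175.5 = 0.0356
  tall yellow-fruited: (60 − 58.5)² / 58.5 = 0.0385
  dwarf red-fruited: (59 − 58.5)² / 58.5 = 0.0043
  dwarf yellow-fruited: (20 − 19.5)² / 19.5 = 0.0128
χ² = 0.0356 + 0.0385 + 0.0043 + 0.0128 = 0.0912 ≈ 0.091
Degrees of freedom = 4 − 1 = 3; critical value at α = 0.05 is 7.815.
Since 0.091 < 7.815, we fail to reject the null hypothesis — the data are consistent with the 9:3:3:1 ratio.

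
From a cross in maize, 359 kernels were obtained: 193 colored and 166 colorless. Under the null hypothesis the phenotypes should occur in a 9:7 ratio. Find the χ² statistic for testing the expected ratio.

Total ratio parts = 16. Expected numbers out of 359:
  colored: 359 × 9/16 = 201.9375
  colorless: 359 × 7/16 = 157.0625
χ² = Σ (O − E)² / E
  colored: (193 − 201.9375)² / 201.9375 = 0.3956
  colorless: (166 − 157.0625)² / 157.0625 = 0.5086
χ² = 0.3956 + 0.5086 = 0.9042 ≈ 0.904

0.904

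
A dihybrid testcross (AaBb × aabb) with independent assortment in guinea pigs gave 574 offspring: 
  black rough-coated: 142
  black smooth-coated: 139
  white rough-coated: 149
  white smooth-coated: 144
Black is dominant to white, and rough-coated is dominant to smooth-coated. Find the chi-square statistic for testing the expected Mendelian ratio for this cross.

A dihybrid testcross with independent assortment gives a 1:1:1:1 ratio.
Total ratio parts = 4. Expected numbers out of 574:
  black rough-coated: 574 × 1/4 = 143.5
  black smooth-coated: 574 × 1/4 = 143.5
  white rough-coated: 574 × 1/4 = 143.5
  white smooth-coated: 574 × 1/4 = 143.5
χ² = Σ (O − E)² / E
  black rough-coated: (142 − 143.5)² / 143.5 = 0.0157
  black smooth-coated: (139 − 143.5)² / 143.5 = 0.1411
  white rough-coated: (149 − 143.5)² / 143.5 = 0.2108
  white smooth-coated: (144 − 143.5)² / 143.5 = 0.0017
χ² = 0.0157 + 0.1411 + 0.2108 + 0.0017 = 0.3693 ≈ 0.369

0.369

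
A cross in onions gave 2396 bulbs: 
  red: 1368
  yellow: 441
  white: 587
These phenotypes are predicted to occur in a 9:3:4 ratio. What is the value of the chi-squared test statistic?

0.696

Total ratio parts = 16. Expected numbers out of 2396:
  red: 2396 × 9/16 = 1347.75
  yellow: 2396 × 3/16 = 449.25
  white: 2396 × 4/16 = 599
χ² = Σ (O − E)² / E
  red: (1368 − 1347.75)² / 1347.75 = 0.3043
  yellow: (441 − 449.25)² / 449.25 = 0.1515
  white: (587 − 599)² / 599 = 0.2404
χ² = 0.3043 + 0.1515 + 0.2404 = 0.6962 ≈ 0.696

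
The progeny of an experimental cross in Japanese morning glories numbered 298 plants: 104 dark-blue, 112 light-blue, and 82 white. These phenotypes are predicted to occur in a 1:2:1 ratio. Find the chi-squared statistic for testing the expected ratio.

The 1:2:1 ratio has 4 parts, so with N = 298 the expected counts are:
  dark-blue: 298 × 1/4 = 74.5
  light-blue: 298 × 2/4 = 149
  white: 298 × 1/4 = 74.5
χ² = Σ (O − E)² / E
  dark-blue: (104 − 74.5)² / 74.5 = 11.6812
  light-blue: (112 − 149)² / 149 = 9.1879
  white: (82 − 74.5)² / 74.5 = 0.7550
χ² = 11.6812 + 9.1879 + 0.7550 = 21.6241 ≈ 21.624

21.624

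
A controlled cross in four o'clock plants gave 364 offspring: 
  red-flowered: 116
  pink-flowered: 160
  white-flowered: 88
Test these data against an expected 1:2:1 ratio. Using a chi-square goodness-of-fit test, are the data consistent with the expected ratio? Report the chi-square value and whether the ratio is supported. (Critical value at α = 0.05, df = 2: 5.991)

Expected counts for N = 364 under a 1:2:1 ratio (total parts = 4):
  red-flowered: 364 × 1/4 = 91
  pink-flowered: 364 × 2/4 = 182
  white-flowered: 364 × 1/4 = 91
χ² = Σ (O − E)² / E
  red-flowered: (116 − 91)² / 91 = 6.8681
  pink-flowered: (160 − 182)² / 182 = 2.6593
  white-flowered: (88 − 91)² / 91 = 0.0989
χ² = 6.8681 + 2.6593 + 0.0989 = 9.6263 ≈ 9.626
Degrees of freedom = 3 − 1 = 2; critical value at α = 0.05 is 5.991.
Since 9.626 > 5.991, we reject the null hypothesis — the data do not fit the 1:2:1 ratio.

9.626; not consistent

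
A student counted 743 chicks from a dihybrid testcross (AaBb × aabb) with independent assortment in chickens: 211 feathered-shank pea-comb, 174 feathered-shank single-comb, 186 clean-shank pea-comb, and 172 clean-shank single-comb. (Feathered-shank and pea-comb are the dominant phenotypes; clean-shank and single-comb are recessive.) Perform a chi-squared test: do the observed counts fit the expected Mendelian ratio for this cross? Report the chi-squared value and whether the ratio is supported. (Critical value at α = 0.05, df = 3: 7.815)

5.194; consistent

A dihybrid testcross with independent assortment gives a 1:1:1:1 ratio.
Total ratio parts = 4. Expected numbers out of 743:
  feathered-shank pea-comb: 743 × 1/4 = 185.75
  feathered-shank single-comb: 743 × 1/4 = 185.75
  clean-shank pea-comb: 743 × 1/4 = 185.75
  clean-shank single-comb: 743 × 1/4 = 185.75
χ² = Σ (O − E)² / E
  feathered-shank pea-comb: (211 − 185.75)² / 185.75 = 3.4324
  feathered-shank single-comb: (174 − 185.75)² / 185.75 = 0.7433
  clean-shank pea-comb: (186 − 185.75)² / 185.75 = 0.0003
  clean-shank single-comb: (172 − 185.75)² / 185.75 = 1.0178
χ² = 3.4324 + 0.7433 + 0.0003 + 1.0178 = 5.1938 ≈ 5.194
Degrees of freedom = 4 − 1 = 3; critical value at α = 0.05 is 7.815.
Since 5.194 < 7.815, we fail to reject the null hypothesis — the data are consistent with the 1:1:1:1 ratio.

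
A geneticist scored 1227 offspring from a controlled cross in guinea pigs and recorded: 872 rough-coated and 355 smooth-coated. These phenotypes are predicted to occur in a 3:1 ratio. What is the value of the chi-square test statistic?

10.119

Total ratio parts = 4. Expected numbers out of 1227:
  rough-coated: 1227 × 3/4 = 920.25
  smooth-coated: 1227 × 1/4 = 306.75
χ² = Σ (O − E)² / E
  rough-coated: (872 − 920.25)² / 920.25 = 2.5298
  smooth-coated: (355 − 306.75)² / 306.75 = 7.5894
χ² = 2.5298 + 7.5894 = 10.1192 ≈ 10.119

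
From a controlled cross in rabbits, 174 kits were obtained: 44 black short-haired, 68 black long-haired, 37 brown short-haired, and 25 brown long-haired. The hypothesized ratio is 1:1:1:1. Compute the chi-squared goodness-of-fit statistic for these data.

22.644

The 1:1:1:1 ratio has 4 parts, so with N = 174 the expected counts are:
  black short-haired: 174 × 1/4 = 43.5
  black long-haired: 174 × 1/4 = 43.5
  brown short-haired: 174 × 1/4 = 43.5
  brown long-haired: 174 × 1/4 = 43.5
χ² = Σ (O − E)² / E
  black short-haired: (44 − 43.5)² / 43.5 = 0.0057
  black long-haired: (68 − 43.5)² / 43.5 = 13.7989
  brown short-haired: (37 − 43.5)² / 43.5 = 0.9713
  brown long-haired: (25 − 43.5)² / 43.5 = 7.8678
χ² = 0.0057 + 13.7989 + 0.9713 + 7.8678 = 22.6437 ≈ 22.644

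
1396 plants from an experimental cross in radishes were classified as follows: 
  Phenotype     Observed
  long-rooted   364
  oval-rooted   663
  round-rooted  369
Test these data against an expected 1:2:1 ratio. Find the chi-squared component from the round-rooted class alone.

Under the 1:2:1 hypothesis (Σ ratio = 4, N = 1396):
  long-rooted: 1396 × 1/4 = 349
  oval-rooted: 1396 × 2/4 = 698
  round-rooted: 1396 × 1/4 = 349
Contribution of round-rooted: (369 − 349)² / 349 = 1.1461

1.146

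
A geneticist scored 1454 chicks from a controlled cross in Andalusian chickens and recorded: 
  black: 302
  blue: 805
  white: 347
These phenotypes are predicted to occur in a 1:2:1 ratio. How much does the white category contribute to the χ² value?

Under the 1:2:1 hypothesis (Σ ratio = 4, N = 1454):
  black: 1454 × 1/4 = 363.5
  blue: 1454 × 2/4 = 727
  white: 1454 × 1/4 = 363.5
Contribution of white: (347 − 363.5)² / 363.5 = 0.7490

0.749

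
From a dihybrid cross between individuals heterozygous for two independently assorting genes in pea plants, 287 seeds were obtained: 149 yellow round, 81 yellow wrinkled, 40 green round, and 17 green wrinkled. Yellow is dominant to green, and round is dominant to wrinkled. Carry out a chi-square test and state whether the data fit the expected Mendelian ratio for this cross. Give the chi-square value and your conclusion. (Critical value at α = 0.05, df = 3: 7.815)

18.288; not consistent

A dihybrid F₂ with independent assortment and complete dominance at both loci gives a 9:3:3:1 phenotypic ratio.
Total ratio parts = 16. Expected numbers out of 287:
  yellow round: 287 × 9/16 = 161.4375
  yellow wrinkled: 287 × 3/16 = 53.8125
  green round: 287 × 3/16 = 53.8125
  green wrinkled: 287 × 1/16 = 17.9375
χ² = Σ (O − E)² / E
  yellow round: (149 − 161.4375)² / 161.4375 = 0.9582
  yellow wrinkled: (81 − 53.8125)² / 53.8125 = 13.7358
  green round: (40 − 53.8125)² / 53.8125 = 3.5454
  green wrinkled: (17 − 17.9375)² / 17.9375 = 0.0490
χ² = 0.9582 + 13.7358 + 3.5454 + 0.0490 = 18.2884 ≈ 18.288
Degrees of freedom = 4 − 1 = 3; critical value at α = 0.05 is 7.815.
Since 18.288 > 7.815, we reject the null hypothesis — the data do not fit the 9:3:3:1 ratio.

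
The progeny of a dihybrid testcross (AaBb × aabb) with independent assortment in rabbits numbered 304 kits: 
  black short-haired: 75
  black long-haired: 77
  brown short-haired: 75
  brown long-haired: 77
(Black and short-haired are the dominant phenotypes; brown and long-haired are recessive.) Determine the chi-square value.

A dihybrid testcross with independent assortment gives a 1:1:1:1 ratio.
Expected counts for N = 304 under a 1:1:1:1 ratio (total parts = 4):
  black short-haired: 304 × 1/4 = 76
  black long-haired: 304 × 1/4 = 76
  brown short-haired: 304 × 1/4 = 76
  brown long-haired: 304 × 1/4 = 76
χ² = Σ (O − E)² / E
  black short-haired: (75 − 76)² / 76 = 0.0132
  black long-haired: (77 − 76)² / 76 = 0.0132
  brown short-haired: (75 − 76)² / 76 = 0.0132
  brown long-haired: (77 − 76)² / 76 = 0.0132
χ² = 0.0132 + 0.0132 + 0.0132 + 0.0132 = 0.0528 ≈ 0.053

0.053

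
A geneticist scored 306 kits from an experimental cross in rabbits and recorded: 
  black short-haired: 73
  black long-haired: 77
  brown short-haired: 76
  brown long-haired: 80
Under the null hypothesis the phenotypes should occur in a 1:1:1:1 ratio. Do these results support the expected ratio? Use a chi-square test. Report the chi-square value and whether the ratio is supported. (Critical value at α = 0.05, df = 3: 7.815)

0.327; consistent

Under the 1:1:1:1 hypothesis (Σ ratio = 4, N = 306):
  black short-haired: 306 × 1/4 = 76.5
  black long-haired: 306 × 1/4 = 76.5
  brown short-haired: 306 × 1/4 = 76.5
  brown long-haired: 306 × 1/4 = 76.5
χ² = Σ (O − E)² / E
  black short-haired: (73 − 76.5)² / 76.5 = 0.1601
  black long-haired: (77 − 76.5)² / 76.5 = 0.0033
  brown short-haired: (76 − 76.5)² / 76.5 = 0.0033
  brown long-haired: (80 − 76.5)² / 76.5 = 0.1601
χ² = 0.1601 + 0.0033 + 0.0033 + 0.1601 = 0.3268 ≈ 0.327
Degrees of freedom = 4 − 1 = 3; critical value at α = 0.05 is 7.815.
Since 0.327 < 7.815, we fail to reject the null hypothesis — the data are consistent with the 1:1:1:1 ratio.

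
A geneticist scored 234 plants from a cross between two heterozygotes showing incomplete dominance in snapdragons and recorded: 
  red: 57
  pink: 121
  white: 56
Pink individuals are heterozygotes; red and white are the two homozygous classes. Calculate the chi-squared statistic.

0.282

With incomplete dominance, a heterozygote × heterozygote cross gives a 1:2:1 phenotypic ratio.
Total ratio parts = 4. Expected numbers out of 234:
  red: 234 × 1/4 = 58.5
  pink: 234 × 2/4 = 117
  white: 234 × 1/4 = 58.5
χ² = Σ (O − E)² / E
  red: (57 − 58.5)² / 58.5 = 0.0385
  pink: (121 − 117)² / 117 = 0.1368
  white: (56 − 58.5)² / 58.5 = 0.1068
χ² = 0.0385 + 0.1368 + 0.1068 = 0.2821 ≈ 0.282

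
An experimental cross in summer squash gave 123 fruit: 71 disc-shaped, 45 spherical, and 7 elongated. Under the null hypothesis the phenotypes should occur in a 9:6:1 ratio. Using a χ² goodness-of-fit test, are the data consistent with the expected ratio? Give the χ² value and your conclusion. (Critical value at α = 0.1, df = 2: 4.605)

0.136; consistent

Under the 9:6:1 hypothesis (Σ ratio = 16, N = 123):
  disc-shaped: 123 × 9/16 = 69.1875
  spherical: 123 × 6/16 = 46.125
  elongated: 123 × 1/16 = 7.6875
χ² = Σ (O − E)² / E
  disc-shaped: (71 − 69.1875)² / 69.1875 = 0.0475
  spherical: (45 − 46.125)² / 46.125 = 0.0274
  elongated: (7 − 7.6875)² / 7.6875 = 0.0615
χ² = 0.0475 + 0.0274 + 0.0615 = 0.1364 ≈ 0.136
Degrees of freedom = 3 − 1 = 2; critical value at α = 0.1 is 4.605.
Since 0.136 < 4.605, we fail to reject the null hypothesis — the data are consistent with the 9:6:1 ratio.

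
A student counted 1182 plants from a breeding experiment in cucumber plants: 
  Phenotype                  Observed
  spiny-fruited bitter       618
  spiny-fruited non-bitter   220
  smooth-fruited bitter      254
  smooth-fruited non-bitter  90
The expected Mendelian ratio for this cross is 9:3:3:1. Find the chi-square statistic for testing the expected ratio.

Total ratio parts = 16. Expected numbers out of 1182:
  spiny-fruited bitter: 1182 × 9/16 = 664.875
  spiny-fruited non-bitter: 1182 × 3/16 = 221.625
  smooth-fruited bitter: 1182 × 3/16 = 221.625
  smooth-fruited non-bitter: 1182 × 1/16 = 73.875
χ² = Σ (O − E)² / E
  spiny-fruited bitter: (618 − 664.875)² / 664.875 = 3.3048
  spiny-fruited non-bitter: (220 − 221.625)² / 221.625 = 0.0119
  smooth-fruited bitter: (254 − 221.625)² / 221.625 = 4.7293
  smooth-fruited non-bitter: (90 − 73.875)² / 73.875 = 3.5197
χ² = 3.3048 + 0.0119 + 4.7293 + 3.5197 = 11.5657 ≈ 11.566

11.566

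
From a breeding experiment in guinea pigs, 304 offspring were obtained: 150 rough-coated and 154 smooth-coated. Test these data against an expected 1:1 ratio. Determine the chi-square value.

Under the 1:1 hypothesis (Σ ratio = 2, N = 304):
  rough-coated: 304 × 1/2 = 152
  smooth-coated: 304 × 1/2 = 152
χ² = Σ (O − E)² / E
  rough-coated: (150 − 152)² / 152 = 0.0263
  smooth-coated: (154 − 152)² / 152 = 0.0263
χ² = 0.0263 + 0.0263 = 0.0526 ≈ 0.053

0.053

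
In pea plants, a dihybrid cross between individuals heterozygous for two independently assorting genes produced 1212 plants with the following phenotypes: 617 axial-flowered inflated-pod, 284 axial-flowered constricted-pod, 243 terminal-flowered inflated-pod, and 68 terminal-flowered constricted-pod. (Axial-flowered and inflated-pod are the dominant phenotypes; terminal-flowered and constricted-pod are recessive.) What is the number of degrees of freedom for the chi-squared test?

A dihybrid F₂ with independent assortment and complete dominance at both loci gives a 9:3:3:1 phenotypic ratio.
A goodness-of-fit test with 4 phenotype classes has df = 4 − 1 = 3.

3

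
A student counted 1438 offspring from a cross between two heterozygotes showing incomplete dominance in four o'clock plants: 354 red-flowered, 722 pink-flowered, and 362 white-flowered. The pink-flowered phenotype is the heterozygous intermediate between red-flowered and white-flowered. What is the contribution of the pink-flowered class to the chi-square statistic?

With incomplete dominance, a heterozygote × heterozygote cross gives a 1:2:1 phenotypic ratio.
Total ratio parts = 4. Expected numbers out of 1438:
  red-flowered: 1438 × 1/4 = 359.5
  pink-flowered: 1438 × 2/4 = 719
  white-flowered: 1438 × 1/4 = 359.5
Contribution of pink-flowered: (722 − 719)² / 719 = 0.0125

0.013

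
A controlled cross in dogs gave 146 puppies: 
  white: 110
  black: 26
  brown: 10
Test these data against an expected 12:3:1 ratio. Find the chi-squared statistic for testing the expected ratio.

Total ratio parts = 16. Expected numbers out of 146:
  white: 146 × 12/16 = 109.5
  black: 146 × 3/16 = 27.375
  brown: 146 × 1/16 = 9.125
χ² = Σ (O − E)² / E
  white: (110 − 109.5)² / 109.5 = 0.0023
  black: (26 − 27.375)² / 27.375 = 0.0691
  brown: (10 − 9.125)² / 9.125 = 0.0839
χ² = 0.0023 + 0.0691 + 0.0839 = 0.1553 ≈ 0.155

0.155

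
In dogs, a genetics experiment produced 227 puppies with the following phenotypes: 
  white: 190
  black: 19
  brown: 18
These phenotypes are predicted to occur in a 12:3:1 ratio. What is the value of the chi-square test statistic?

16.360

Expected counts for N = 227 under a 12:3:1 ratio (total parts = 16):
  white: 227 × 12/16 = 170.25
  black: 227 × 3/16 = 42.5625
  brown: 227 × 1/16 = 14.1875
χ² = Σ (O − E)² / E
  white: (190 − 170.25)² / 170.25 = 2.2911
  black: (19 − 42.5625)² / 42.5625 = 13.0441
  brown: (18 − 14.1875)² / 14.1875 = 1.0245
χ² = 2.2911 + 13.0441 + 1.0245 = 16.3597 ≈ 16.360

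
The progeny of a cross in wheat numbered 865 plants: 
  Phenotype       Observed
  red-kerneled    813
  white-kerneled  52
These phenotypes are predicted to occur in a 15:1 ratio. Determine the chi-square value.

0.084

Under the 15:1 hypothesis (Σ ratio = 16, N = 865):
  red-kerneled: 865 × 15/16 = 810.9375
  white-kerneled: 865 × 1/16 = 54.0625
χ² = Σ (O − E)² / E
  red-kerneled: (813 − 810.9375)² / 810.9375 = 0.0052
  white-kerneled: (52 − 54.0625)² / 54.0625 = 0.0787
χ² = 0.0052 + 0.0787 = 0.0839 ≈ 0.084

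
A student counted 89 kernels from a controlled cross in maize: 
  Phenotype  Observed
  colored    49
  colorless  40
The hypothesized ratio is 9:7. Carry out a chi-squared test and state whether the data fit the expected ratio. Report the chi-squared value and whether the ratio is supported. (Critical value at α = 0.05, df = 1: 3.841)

Expected counts for N = 89 under a 9:7 ratio (total parts = 16):
  colored: 89 × 9/16 = 50.0625
  colorless: 89 × 7/16 = 38.9375
χ² = Σ (O − E)² / E
  colored: (49 − 50.0625)² / 50.0625 = 0.0225
  colorless: (40 − 38.9375)² / 38.9375 = 0.0290
χ² = 0.0225 + 0.0290 = 0.0515 ≈ 0.052
Degrees of freedom = 2 − 1 = 1; critical value at α = 0.05 is 3.841.
Since 0.052 < 3.841, we fail to reject the null hypothesis — the data are consistent with the 9:7 ratio.

0.052; consistent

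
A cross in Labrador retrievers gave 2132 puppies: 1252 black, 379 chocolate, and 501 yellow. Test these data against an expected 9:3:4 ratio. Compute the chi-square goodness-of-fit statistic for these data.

The 9:3:4 ratio has 16 parts, so with N = 2132 the expected counts are:
  black: 2132 × 9/16 = 1199.25
  chocolate: 2132 × 3/16 = 399.75
  yellow: 2132 × 4/16 = 533
χ² = Σ (O − E)² / E
  black: (1252 − 1199.25)² / 1199.25 = 2.3203
  chocolate: (379 − 399.75)² / 399.75 = 1.0771
  yellow: (501 − 533)² / 533 = 1.9212
χ² = 2.3203 + 1.0771 + 1.9212 = 5.3186 ≈ 5.319

5.319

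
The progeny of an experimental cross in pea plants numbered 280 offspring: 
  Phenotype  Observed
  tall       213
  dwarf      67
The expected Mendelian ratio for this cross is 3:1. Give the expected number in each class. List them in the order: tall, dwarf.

The 3:1 ratio has 4 parts, so with N = 280 the expected counts are:
  tall: 280 × 3/4 = 210
  dwarf: 280 × 1/4 = 70

210, 70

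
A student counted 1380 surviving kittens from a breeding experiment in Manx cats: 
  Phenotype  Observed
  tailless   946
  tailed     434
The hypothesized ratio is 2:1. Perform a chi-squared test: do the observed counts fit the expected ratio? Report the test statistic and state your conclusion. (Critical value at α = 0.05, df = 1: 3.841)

2.204; consistent

Total ratio parts = 3. Expected numbers out of 1380:
  tailless: 1380 × 2/3 = 920
  tailed: 1380 × 1/3 = 460
χ² = Σ (O − E)² / E
  tailless: (946 − 920)² / 920 = 0.7348
  tailed: (434 − 460)² / 460 = 1.4696
χ² = 0.7348 + 1.4696 = 2.2044 ≈ 2.204
Degrees of freedom = 2 − 1 = 1; critical value at α = 0.05 is 3.841.
Since 2.204 < 3.841, we fail to reject the null hypothesis — the data are consistent with the 2:1 ratio.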